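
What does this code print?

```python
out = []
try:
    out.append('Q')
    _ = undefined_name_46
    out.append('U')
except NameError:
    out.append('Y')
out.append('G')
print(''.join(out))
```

Execution trace: 'Q' (try body) → 'Y' (except NameError) → 'G' (after the try/except). Output: QYG

Answer: QYG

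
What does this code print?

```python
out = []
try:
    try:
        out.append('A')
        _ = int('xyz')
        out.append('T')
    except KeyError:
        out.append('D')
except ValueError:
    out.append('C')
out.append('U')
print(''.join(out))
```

Execution trace: 'A' (try body) → 'C' (outer except ValueError) → 'U' (after the try/except). Output: ACU

Answer: ACU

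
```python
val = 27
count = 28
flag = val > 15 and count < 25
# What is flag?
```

Trace:
`val = 27` → val = 27
`count = 28` → count = 28
`flag = val > 15 and count < 25` → flag = False
So flag = False

Answer: False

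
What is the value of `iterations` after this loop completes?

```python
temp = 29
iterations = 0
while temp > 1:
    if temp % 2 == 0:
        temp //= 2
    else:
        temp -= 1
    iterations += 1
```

Steps to reduce 29 to 1
`iterations` takes the values: 0 → 1 → 2 → 3 → 4 → 5 → 6 → 7

Answer: 7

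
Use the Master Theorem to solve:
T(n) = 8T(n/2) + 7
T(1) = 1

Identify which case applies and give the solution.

a=8, b=2, f(n)=7. log_2(8) = 3. Since c=0 < 3, Case 1 applies: T(n) = Θ(n^log_b(a)) = O(n^3).

Answer: O(n^3) - Case 1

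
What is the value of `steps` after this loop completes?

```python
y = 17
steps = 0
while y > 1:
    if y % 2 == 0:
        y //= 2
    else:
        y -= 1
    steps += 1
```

Steps to reduce 17 to 1
`steps` takes the values: 0 → 1 → 2 → 3 → 4 → 5

Answer: 5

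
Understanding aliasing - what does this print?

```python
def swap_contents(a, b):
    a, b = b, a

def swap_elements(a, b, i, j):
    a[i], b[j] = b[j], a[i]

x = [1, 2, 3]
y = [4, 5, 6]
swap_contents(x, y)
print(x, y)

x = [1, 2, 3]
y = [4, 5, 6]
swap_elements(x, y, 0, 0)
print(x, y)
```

Key concept: parameter rebinding vs mutation.
Step by step:
`x = [1, 2, 3]` → x = [1, 2, 3]
`y = [4, 5, 6]` → y = [4, 5, 6]
`swap_contents(x, y)` → no visible change to tracked variables
`print(x, y)` → prints [1, 2, 3] [4, 5, 6]
`x = [1, 2, 3]` → x = [1, 2, 3]
`y = [4, 5, 6]` → y = [4, 5, 6]
`swap_elements(x, y, 0, 0)` → x = [4, 2, 3]; y = [1, 5, 6]
`print(x, y)` → prints [4, 2, 3] [1, 5, 6]

Answer:
[1, 2, 3] [4, 5, 6]
[4, 2, 3] [1, 5, 6]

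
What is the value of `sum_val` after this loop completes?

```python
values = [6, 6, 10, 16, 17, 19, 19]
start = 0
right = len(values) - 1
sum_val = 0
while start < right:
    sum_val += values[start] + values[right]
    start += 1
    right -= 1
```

Sum of pairs from ends
`sum_val` takes the values: 0 → 25 → 50 → 77

Answer: 77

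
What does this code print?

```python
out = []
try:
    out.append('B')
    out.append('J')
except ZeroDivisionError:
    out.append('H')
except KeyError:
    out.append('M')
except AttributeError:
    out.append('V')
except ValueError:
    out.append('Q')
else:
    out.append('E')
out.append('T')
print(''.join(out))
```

Execution trace: 'B' (try body) → 'J' (try body, no exception) → 'E' (else) → 'T' (after the try/except). Output: BJET

Answer: BJET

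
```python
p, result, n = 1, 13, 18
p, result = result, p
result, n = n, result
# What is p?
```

Trace:
`p, result, n = 1, 13, 18` → p = 1; result = 13; n = 18
`p, result = result, p` → p = 13; result = 1
`result, n = n, result` → result = 18; n = 1
So p = 13

Answer: 13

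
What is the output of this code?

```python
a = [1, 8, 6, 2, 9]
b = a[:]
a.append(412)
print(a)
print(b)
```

Key concept: slice [:] creates copy.
Step by step:
`a = [1, 8, 6, 2, 9]` → a = [1, 8, 6, 2, 9]
`b = a[:]` → b = [1, 8, 6, 2, 9]
`a.append(412)` → a = [1, 8, 6, 2, 9, 412]
`print(a)` → prints [1, 8, 6, 2, 9, 412]
`print(b)` → prints [1, 8, 6, 2, 9]

Answer:
[1, 8, 6, 2, 9, 412]
[1, 8, 6, 2, 9]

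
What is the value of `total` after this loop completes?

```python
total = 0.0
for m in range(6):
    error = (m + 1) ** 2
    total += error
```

Sum of squared losses 1² + 2² + ... + 6²
`total` takes the values: 0.0 → 1.0 → 5.0 → 14.0 → 30.0 → 55.0 → 91.0

Answer: 91.0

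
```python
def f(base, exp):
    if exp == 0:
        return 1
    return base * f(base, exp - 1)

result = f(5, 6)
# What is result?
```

f(5, 6) = 5 * 5 * 5 * 5 * 5 * 5 = 15625

Answer: 15625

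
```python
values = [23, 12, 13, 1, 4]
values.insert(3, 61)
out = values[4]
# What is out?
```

Trace:
`values = [23, 12, 13, 1, 4]` → values = [23, 12, 13, 1, 4]
`values.insert(3, 61)` → values = [23, 12, 13, 61, 1, 4]
`out = values[4]` → out = 1
So out = 1

Answer: 1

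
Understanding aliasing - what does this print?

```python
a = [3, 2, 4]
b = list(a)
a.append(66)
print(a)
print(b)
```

Key concept: list() constructor creates copy.
Step by step:
`a = [3, 2, 4]` → a = [3, 2, 4]
`b = list(a)` → b = [3, 2, 4]
`a.append(66)` → a = [3, 2, 4, 66]
`print(a)` → prints [3, 2, 4, 66]
`print(b)` → prints [3, 2, 4]

Answer:
[3, 2, 4, 66]
[3, 2, 4]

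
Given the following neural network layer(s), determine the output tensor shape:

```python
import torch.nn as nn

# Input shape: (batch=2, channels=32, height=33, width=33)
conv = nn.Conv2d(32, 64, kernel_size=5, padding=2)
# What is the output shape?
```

Input: (2, 32, 33, 33) -> Output: (2, 64, 33, 33)

Answer: (2, 64, 33, 33)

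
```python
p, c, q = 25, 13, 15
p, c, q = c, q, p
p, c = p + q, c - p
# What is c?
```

Trace:
`p, c, q = 25, 13, 15` → p = 25; c = 13; q = 15
`p, c, q = c, q, p` → p = 13; c = 15; q = 25
`p, c = p + q, c - p` → p = 38; c = 2
So c = 2

Answer: 2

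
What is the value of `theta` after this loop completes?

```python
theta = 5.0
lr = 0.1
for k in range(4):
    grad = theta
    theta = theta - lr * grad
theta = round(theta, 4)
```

Gradient descent: w = 5.0 * (1 - 0.1)^4
`theta` takes the values: 5.0 → 4.5 → 4.05 → 3.645 → 3.2805

Answer: 3.2805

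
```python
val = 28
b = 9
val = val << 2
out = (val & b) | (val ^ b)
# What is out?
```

Trace:
`val = 28` → val = 28
`b = 9` → b = 9
`val = val << 2` → val = 112
`out = (val & b) | (val ^ b)` → out = 121
So out = 121

Answer: 121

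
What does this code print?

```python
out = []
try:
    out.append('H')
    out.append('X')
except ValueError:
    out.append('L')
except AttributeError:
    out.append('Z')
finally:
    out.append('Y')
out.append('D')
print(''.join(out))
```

Execution trace: 'H' (try body) → 'X' (try body, no exception) → 'Y' (finally) → 'D' (after the try/except). Output: HXYD

Answer: HXYD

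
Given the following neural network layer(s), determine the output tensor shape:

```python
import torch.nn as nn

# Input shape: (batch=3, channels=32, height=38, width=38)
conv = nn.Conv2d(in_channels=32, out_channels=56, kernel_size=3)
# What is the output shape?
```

Input: (3, 32, 38, 38) -> Output: (3, 56, 36, 36)

Answer: (3, 56, 36, 36)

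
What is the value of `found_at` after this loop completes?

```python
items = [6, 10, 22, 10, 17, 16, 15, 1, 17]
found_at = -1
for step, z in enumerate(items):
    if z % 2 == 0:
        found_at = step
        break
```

First even number index in [6, 10, 22, 10, 17, 16, 15, 1, 17]
`found_at` takes the values: -1 → 0

Answer: 0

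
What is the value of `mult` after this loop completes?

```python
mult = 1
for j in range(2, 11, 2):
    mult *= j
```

Product of even numbers 2 to 10
`mult` takes the values: 1 → 2 → 8 → 48 → 384 → 3840

Answer: 3840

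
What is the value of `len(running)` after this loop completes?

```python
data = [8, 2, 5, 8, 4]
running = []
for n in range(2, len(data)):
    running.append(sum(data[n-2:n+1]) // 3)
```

Number of 3-element averages
`running` takes the values: [] → [5] → [5, 5] → [5, 5, 5]
So `len(running)` = 3

Answer: 3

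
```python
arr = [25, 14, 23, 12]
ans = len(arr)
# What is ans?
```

Trace:
`arr = [25, 14, 23, 12]` → arr = [25, 14, 23, 12]
`ans = len(arr)` → ans = 4
So ans = 4

Answer: 4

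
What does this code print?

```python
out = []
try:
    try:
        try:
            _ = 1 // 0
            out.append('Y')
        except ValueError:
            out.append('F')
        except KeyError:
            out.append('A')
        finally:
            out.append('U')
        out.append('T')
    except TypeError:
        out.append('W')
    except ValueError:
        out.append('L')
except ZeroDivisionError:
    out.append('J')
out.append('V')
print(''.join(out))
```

Execution trace: 'U' (inner finally) → 'J' (outer except ZeroDivisionError) → 'V' (after the try/except). Output: UJV

Answer: UJV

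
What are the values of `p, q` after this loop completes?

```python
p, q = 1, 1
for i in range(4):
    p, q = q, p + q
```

Fibonacci: after 4 iterations
`p, q` takes the values: (1, 1) → (1, 2) → (2, 3) → (3, 5) → (5, 8)

Answer: 5, 8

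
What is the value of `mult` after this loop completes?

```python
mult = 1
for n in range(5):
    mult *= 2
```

2^5 = 32
`mult` takes the values: 1 → 2 → 4 → 8 → 16 → 32

Answer: 32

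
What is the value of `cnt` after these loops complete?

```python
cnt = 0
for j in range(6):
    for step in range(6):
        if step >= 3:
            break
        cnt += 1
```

Inner breaks at 3, outer runs 6 times
`cnt` takes the values: 0 → 1 → 2 → 3 → 4 → 5 → 6 → 7 → 8 → 9 → 10 → 11 → 12 → 13 → 14 → 15 → 16 → 17 → 18

Answer: 18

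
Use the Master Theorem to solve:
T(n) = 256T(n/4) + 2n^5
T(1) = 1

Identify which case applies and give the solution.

a=256, b=4, f(n)=2n^5. log_4(256) = 4. Since c=5 > 4 and the regularity condition holds (256(n/4)^5 = (256/4^5)n^5 with 256/4^5 < 1), Case 3 applies: T(n) = Θ(f(n)) = O(n^5).

Answer: O(n^5) - Case 3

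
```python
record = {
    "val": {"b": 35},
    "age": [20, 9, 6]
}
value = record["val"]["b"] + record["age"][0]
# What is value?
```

Trace:
`record = { ...` → record = {'val': {'b': 35}, 'age': [20, 9, 6]}
`value = record["val"]["b"] + record["age"][0]` → value = 55
So value = 55

Answer: 55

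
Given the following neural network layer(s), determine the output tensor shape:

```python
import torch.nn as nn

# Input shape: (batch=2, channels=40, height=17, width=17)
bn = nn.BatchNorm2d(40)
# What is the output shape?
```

Input: (2, 40, 17, 17) -> Output: (2, 40, 17, 17)

Answer: (2, 40, 17, 17)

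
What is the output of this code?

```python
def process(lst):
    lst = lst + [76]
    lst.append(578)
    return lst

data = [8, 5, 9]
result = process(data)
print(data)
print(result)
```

Key concept: rebinding parameter vs mutation.
Step by step:
`data = [8, 5, 9]` → data = [8, 5, 9]
`result = process(data)` → result = [8, 5, 9, 76, 578]
`print(data)` → prints [8, 5, 9]
`print(result)` → prints [8, 5, 9, 76, 578]

Answer:
[8, 5, 9]
[8, 5, 9, 76, 578]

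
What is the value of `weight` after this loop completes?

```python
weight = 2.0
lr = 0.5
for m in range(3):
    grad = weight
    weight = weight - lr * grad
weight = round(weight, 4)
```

Gradient descent: w = 2.0 * (1 - 0.5)^3
`weight` takes the values: 2.0 → 1.0 → 0.5 → 0.25

Answer: 0.25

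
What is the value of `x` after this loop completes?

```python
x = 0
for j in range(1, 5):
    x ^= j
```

XOR of 1 to 4
`x` takes the values: 0 → 1 → 3 → 0 → 4

Answer: 4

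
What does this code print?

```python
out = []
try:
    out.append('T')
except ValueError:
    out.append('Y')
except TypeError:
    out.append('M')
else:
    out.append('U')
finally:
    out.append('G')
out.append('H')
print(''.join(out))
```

Execution trace: 'T' (try body, no exception) → 'U' (else) → 'G' (finally) → 'H' (after the try/except). Output: TUGH

Answer: TUGH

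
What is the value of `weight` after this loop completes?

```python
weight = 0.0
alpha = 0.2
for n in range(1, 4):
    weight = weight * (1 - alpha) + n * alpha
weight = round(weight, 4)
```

Moving average with lr=0.2
`weight` takes the values: 0.0 → 0.2 → 0.56 → 1.048

Answer: 1.048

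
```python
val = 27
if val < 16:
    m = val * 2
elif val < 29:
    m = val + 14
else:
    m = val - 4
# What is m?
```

Trace:
`val = 27` → val = 27
`if val < 16: ...` → val < 16 is False, val < 29 is True → m = 41
So m = 41

Answer: 41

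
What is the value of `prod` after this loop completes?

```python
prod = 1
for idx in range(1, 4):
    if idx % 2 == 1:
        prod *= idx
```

Product of odd numbers 1 to 3
`prod` takes the values: 1 → 3

Answer: 3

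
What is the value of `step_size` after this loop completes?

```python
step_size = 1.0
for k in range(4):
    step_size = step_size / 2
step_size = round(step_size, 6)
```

Halving LR 4 times: 1 / 2^4
`step_size` takes the values: 1.0 → 0.5 → 0.25 → 0.125 → 0.0625

Answer: 0.0625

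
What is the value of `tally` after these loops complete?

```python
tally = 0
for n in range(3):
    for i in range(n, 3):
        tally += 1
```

Upper triangle: 3 + 2 + ... + 1
`tally` takes the values: 0 → 1 → 2 → 3 → 4 → 5 → 6

Answer: 6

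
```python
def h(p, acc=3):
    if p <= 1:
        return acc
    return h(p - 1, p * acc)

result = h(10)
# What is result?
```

Accumulator trace (n, acc): (10, 3) -> (9, 30) -> (8, 270) -> (7, 2160) -> (6, 15120) -> (5, 90720) -> (4, 453600) -> (3, 1814400) -> (2, 5443200) -> (1, 10886400) -> return 10886400

Answer: 10886400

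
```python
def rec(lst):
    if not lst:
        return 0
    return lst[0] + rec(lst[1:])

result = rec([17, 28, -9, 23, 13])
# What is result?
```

17 + 28 + (-9) + 23 + 13 + 0 = 72

Answer: 72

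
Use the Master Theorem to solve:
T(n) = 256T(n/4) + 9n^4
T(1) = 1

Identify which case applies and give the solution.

a=256, b=4, f(n)=9n^4. log_4(256) = 4. Since c=4 = 4, Case 2 applies: T(n) = Θ(n^log_b(a) · log n) = O(n^4 log n).

Answer: O(n^4 log n) - Case 2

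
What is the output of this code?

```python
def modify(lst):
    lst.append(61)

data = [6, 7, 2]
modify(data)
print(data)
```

Key concept: function modifies passed list.
Step by step:
`data = [6, 7, 2]` → data = [6, 7, 2]
`modify(data)` → data = [6, 7, 2, 61]
`print(data)` → prints [6, 7, 2, 61]

Answer: [6, 7, 2, 61]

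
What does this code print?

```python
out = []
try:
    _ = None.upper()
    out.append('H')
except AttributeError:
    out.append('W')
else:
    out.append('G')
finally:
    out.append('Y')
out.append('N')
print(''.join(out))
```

Execution trace: 'W' (except AttributeError) → 'Y' (finally) → 'N' (after the try/except). Output: WYN

Answer: WYN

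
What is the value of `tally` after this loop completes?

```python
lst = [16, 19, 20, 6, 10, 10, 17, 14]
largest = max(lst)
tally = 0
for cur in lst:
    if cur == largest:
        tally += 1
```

Count of max value 20 in [16, 19, 20, 6, 10, 10, 17, 14]
`tally` takes the values: 0 → 1

Answer: 1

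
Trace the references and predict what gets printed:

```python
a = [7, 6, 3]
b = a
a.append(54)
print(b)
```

Key concept: basic list aliasing.
Step by step:
`a = [7, 6, 3]` → a = [7, 6, 3]
`b = a` → b = [7, 6, 3] (same object as a)
`a.append(54)` → a = [7, 6, 3, 54] (same object as b); b = [7, 6, 3, 54] (same object as a)
`print(b)` → prints [7, 6, 3, 54]

Answer: [7, 6, 3, 54]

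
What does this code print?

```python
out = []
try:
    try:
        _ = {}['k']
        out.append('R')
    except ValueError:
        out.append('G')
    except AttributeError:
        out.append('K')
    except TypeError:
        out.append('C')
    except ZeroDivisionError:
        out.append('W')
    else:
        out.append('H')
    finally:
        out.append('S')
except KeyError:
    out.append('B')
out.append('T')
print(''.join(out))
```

Execution trace: 'S' (finally) → 'B' (outer except KeyError) → 'T' (after the try/except). Output: SBT

Answer: SBT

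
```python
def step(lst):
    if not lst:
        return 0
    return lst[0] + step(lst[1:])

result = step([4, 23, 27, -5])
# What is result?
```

4 + 23 + 27 + (-5) + 0 = 49

Answer: 49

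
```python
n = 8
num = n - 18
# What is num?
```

Trace:
`n = 8` → n = 8
`num = n - 18` → num = -10
So num = -10

Answer: -10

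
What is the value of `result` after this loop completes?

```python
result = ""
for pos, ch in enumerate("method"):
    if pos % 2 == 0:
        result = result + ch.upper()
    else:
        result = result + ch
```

Uppercase even positions in 'method'
`result` takes the values: "" → "M" → "Me" → "MeT" → "MeTh" → "MeThO" → "MeThOd"

Answer: "MeThOd"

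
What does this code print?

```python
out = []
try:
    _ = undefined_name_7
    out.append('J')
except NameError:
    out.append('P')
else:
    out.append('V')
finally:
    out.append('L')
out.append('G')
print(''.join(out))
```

Execution trace: 'P' (except NameError) → 'L' (finally) → 'G' (after the try/except). Output: PLG

Answer: PLG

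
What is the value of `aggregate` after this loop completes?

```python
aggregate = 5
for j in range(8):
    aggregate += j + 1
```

Start at 5, add 1 to 8 = 41
`aggregate` takes the values: 5 → 6 → 8 → 11 → 15 → 20 → 26 → 33 → 41

Answer: 41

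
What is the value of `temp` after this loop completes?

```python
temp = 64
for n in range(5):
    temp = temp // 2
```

Halve 5 times: 64 // 2^5 = 2
`temp` takes the values: 64 → 32 → 16 → 8 → 4 → 2

Answer: 2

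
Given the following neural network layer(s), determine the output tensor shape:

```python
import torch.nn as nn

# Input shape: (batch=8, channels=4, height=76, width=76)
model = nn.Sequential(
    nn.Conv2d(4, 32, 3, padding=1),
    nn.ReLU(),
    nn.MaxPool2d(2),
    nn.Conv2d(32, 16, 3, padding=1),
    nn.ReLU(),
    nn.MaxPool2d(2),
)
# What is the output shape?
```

Input: (8, 4, 76, 76) -> after first Conv2d: (8, 32, 76, 76) -> after first MaxPool2d: (8, 32, 38, 38) -> after second Conv2d: (8, 16, 38, 38) -> Output: (8, 16, 19, 19)

Answer: (8, 16, 19, 19)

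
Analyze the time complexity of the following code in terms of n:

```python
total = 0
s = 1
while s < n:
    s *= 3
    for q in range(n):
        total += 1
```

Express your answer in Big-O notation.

Each loop level contributes: log n × n. Multiplying the contributions gives O(n log n).

Answer: O(n log n)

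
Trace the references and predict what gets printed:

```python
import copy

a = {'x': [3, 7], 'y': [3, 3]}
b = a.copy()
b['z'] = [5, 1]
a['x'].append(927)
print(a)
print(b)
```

Key concept: shallow copy of dict with mutable values.
Step by step:
`a = {'x': [3, 7], 'y': [3, 3]}` → a = {'x': [3, 7], 'y': [3, 3]}
`b = a.copy()` → b = {'x': [3, 7], 'y': [3, 3]}
`b['z'] = [5, 1]` → b = {'x': [3, 7], 'y': [3, 3], 'z': [5, 1]}
`a['x'].append(927)` → a = {'x': [3, 7, 927], 'y': [3, 3]}; b = {'x': [3, 7, 927], 'y': [3, 3], 'z': [5, 1]}
`print(a)` → prints {'x': [3, 7, 927], 'y': [3, 3]}
`print(b)` → prints {'x': [3, 7, 927], 'y': [3, 3], 'z': [5, 1]}

Answer:
{'x': [3, 7, 927], 'y': [3, 3]}
{'x': [3, 7, 927], 'y': [3, 3], 'z': [5, 1]}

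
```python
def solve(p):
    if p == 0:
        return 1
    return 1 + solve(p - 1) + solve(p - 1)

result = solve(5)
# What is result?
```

solve(p) = 1 + 2·solve(p-1), solve(0)=1. Closed form: (1+1)·2^5 - 1 = 63.

Answer: 63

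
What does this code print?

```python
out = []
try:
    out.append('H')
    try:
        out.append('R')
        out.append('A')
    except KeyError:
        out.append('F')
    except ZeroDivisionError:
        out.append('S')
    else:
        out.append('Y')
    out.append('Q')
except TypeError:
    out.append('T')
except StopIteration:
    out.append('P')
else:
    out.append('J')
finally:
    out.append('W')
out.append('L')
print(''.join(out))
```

Execution trace: 'H' (try body) → 'R' (inner try body) → 'A' (inner try body, no exception) → 'Y' (inner else) → 'Q' (try body, no exception) → 'J' (else) → 'W' (finally) → 'L' (after the try/except). Output: HRAYQJWL

Answer: HRAYQJWL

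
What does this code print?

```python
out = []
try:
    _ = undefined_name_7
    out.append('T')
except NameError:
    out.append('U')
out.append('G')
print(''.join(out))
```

Execution trace: 'U' (except NameError) → 'G' (after the try/except). Output: UG

Answer: UG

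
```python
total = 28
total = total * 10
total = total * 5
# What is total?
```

Trace:
`total = 28` → total = 28
`total = total * 10` → total = 280
`total = total * 5` → total = 1400
So total = 1400

Answer: 1400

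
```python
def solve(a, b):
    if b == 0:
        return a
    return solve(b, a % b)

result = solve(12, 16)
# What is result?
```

solve(12, 16) -> solve(16, 12) -> solve(12, 4) -> solve(4, 0) -> 4

Answer: 4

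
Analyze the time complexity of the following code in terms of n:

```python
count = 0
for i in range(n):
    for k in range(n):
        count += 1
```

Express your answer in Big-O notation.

Each loop level contributes: n × n. Multiplying the contributions gives O(n^2).

Answer: O(n^2)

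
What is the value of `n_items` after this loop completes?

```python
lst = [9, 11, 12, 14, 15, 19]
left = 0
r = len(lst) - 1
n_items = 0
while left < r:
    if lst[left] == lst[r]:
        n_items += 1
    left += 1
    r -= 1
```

Count matching pairs from ends
`n_items` takes the values: 0

Answer: 0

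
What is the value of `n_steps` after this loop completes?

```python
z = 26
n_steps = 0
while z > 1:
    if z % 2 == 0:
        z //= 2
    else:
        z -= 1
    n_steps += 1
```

Steps to reduce 26 to 1
`n_steps` takes the values: 0 → 1 → 2 → 3 → 4 → 5 → 6

Answer: 6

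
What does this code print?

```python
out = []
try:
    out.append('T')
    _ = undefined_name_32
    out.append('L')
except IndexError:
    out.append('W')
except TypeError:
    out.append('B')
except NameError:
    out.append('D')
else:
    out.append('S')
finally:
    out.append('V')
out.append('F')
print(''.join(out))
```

Execution trace: 'T' (try body) → 'D' (except NameError) → 'V' (finally) → 'F' (after the try/except). Output: TDVF

Answer: TDVF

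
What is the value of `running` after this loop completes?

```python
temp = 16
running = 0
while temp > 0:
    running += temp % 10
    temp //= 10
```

Sum digits of 16
`running` takes the values: 0 → 6 → 7

Answer: 7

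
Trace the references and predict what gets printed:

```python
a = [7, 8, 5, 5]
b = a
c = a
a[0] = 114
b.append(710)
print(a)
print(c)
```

Key concept: multiple aliases.
Step by step:
`a = [7, 8, 5, 5]` → a = [7, 8, 5, 5]
`b = a` → b = [7, 8, 5, 5] (same object as a)
`c = a` → c = [7, 8, 5, 5] (same object as a, b)
`a[0] = 114` → a = [114, 8, 5, 5] (same object as b, c); b = [114, 8, 5, 5] (same object as a, c); c = [114, 8, 5, 5] (same object as a, b)
`b.append(710)` → a = [114, 8, 5, 5, 710] (same object as b, c); b = [114, 8, 5, 5, 710] (same object as a, c); c = [114, 8, 5, 5, 710] (same object as a, b)
`print(a)` → prints [114, 8, 5, 5, 710]
`print(c)` → prints [114, 8, 5, 5, 710]

Answer:
[114, 8, 5, 5, 710]
[114, 8, 5, 5, 710]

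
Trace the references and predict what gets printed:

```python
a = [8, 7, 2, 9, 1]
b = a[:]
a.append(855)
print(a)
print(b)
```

Key concept: slice [:] creates copy.
Step by step:
`a = [8, 7, 2, 9, 1]` → a = [8, 7, 2, 9, 1]
`b = a[:]` → b = [8, 7, 2, 9, 1]
`a.append(855)` → a = [8, 7, 2, 9, 1, 855]
`print(a)` → prints [8, 7, 2, 9, 1, 855]
`print(b)` → prints [8, 7, 2, 9, 1]

Answer:
[8, 7, 2, 9, 1, 855]
[8, 7, 2, 9, 1]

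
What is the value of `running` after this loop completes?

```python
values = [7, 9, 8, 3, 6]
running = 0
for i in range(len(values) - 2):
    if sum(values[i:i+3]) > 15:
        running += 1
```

Count windows with sum > 15
`running` takes the values: 0 → 1 → 2 → 3

Answer: 3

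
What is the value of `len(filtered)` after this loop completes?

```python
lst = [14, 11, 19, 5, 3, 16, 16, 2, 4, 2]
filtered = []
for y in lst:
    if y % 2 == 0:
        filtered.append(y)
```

Count even numbers in [14, 11, 19, 5, 3, 16, 16, 2, 4, 2]
`filtered` takes the values: [] → [14] → [14, 16] → [14, 16, 16] → [14, 16, 16, 2] → [14, 16, 16, 2, 4] → [14, 16, 16, 2, 4, 2]
So `len(filtered)` = 6

Answer: 6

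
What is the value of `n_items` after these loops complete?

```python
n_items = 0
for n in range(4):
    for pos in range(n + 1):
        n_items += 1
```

Triangle: 1 + 2 + ... + 4
`n_items` takes the values: 0 → 1 → 2 → 3 → 4 → 5 → 6 → 7 → 8 → 9 → 10

Answer: 10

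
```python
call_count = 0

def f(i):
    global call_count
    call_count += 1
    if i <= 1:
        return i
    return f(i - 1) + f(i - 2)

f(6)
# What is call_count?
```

Calls(i) = 1 + Calls(i-1) + Calls(i-2); Calls(0)=Calls(1)=1. For i=6 this gives 25.

Answer: 25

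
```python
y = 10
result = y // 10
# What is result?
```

Trace:
`y = 10` → y = 10
`result = y // 10` → result = 1
So result = 1

Answer: 1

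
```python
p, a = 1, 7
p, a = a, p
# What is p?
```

Trace:
`p, a = 1, 7` → p = 1; a = 7
`p, a = a, p` → p = 7; a = 1
So p = 7

Answer: 7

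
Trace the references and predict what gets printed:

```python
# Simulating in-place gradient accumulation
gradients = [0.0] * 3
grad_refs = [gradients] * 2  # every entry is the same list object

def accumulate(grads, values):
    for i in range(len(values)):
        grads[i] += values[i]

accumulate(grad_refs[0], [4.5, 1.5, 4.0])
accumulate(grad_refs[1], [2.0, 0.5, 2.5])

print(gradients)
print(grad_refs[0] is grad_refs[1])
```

Key concept: gradient accumulation aliasing.
Step by step:
`gradients = [0.0] * 3` → gradients = [0.0, 0.0, 0.0]
`grad_refs = [gradients] * 2` → grad_refs = [[0.0, 0.0, 0.0], [0.0, 0.0, 0.0]]
`accumulate(grad_refs[0], [4.5, 1.5, 4.0])` → gradients = [4.5, 1.5, 4.0]; grad_refs = [[4.5, 1.5, 4.0], [4.5, 1.5, 4.0]]
`accumulate(grad_refs[1], [2.0, 0.5, 2.5])` → gradients = [6.5, 2.0, 6.5]; grad_refs = [[6.5, 2.0, 6.5], [6.5, 2.0, 6.5]]
`print(gradients)` → prints [6.5, 2.0, 6.5]
`print(grad_refs[0] is grad_refs[1])` → prints True

Answer:
[6.5, 2.0, 6.5]
True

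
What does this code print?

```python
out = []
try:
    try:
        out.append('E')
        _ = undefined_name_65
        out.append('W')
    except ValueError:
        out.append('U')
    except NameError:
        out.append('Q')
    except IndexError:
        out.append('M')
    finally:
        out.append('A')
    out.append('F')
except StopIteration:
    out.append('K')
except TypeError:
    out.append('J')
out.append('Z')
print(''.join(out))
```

Execution trace: 'E' (inner try body) → 'Q' (inner except NameError) → 'A' (inner finally) → 'F' (try body, no exception) → 'Z' (after the try/except). Output: EQAFZ

Answer: EQAFZ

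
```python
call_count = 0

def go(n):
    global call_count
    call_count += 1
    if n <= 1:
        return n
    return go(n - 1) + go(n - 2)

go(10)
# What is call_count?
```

Calls(n) = 1 + Calls(n-1) + Calls(n-2); Calls(0)=Calls(1)=1. For n=10 this gives 177.

Answer: 177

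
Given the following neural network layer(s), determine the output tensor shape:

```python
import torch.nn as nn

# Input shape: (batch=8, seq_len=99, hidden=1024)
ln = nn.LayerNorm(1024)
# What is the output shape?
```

Input: (8, 99, 1024) -> Output: (8, 99, 1024)

Answer: (8, 99, 1024)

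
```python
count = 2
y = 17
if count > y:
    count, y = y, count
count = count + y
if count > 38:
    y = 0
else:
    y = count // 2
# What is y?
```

Trace:
`count = 2` → count = 2
`y = 17` → y = 17
`if count > y: ...` → count > y is False → no variable changes
`count = count + y` → count = 19
`if count > 38: ...` → count > 38 is False, take else branch → y = 9
So y = 9

Answer: 9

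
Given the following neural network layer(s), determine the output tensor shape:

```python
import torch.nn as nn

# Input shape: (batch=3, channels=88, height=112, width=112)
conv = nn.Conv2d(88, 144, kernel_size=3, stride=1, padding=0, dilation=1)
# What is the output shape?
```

Input: (3, 88, 112, 112) -> Output: (3, 144, 110, 110)

Answer: (3, 144, 110, 110)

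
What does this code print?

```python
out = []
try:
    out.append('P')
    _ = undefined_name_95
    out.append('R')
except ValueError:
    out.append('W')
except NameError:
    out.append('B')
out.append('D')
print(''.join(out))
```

Execution trace: 'P' (try body) → 'B' (except NameError) → 'D' (after the try/except). Output: PBD

Answer: PBD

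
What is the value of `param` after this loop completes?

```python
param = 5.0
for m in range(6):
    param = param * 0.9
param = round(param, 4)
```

Exponential decay: 5.0 * 0.9^6
`param` takes the values: 5.0 → 4.5 → 4.05 → 3.645 → 3.2805 → 2.95245 → 2.657205 → 2.6572

Answer: 2.6572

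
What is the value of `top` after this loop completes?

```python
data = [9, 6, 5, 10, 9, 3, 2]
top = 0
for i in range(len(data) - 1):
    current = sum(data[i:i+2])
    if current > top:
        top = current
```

Max sum of 2-element window in [9, 6, 5, 10, 9, 3, 2]
`top` takes the values: 0 → 15 → 19

Answer: 19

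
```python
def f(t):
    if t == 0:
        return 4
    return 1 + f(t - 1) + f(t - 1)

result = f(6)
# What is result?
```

f(t) = 1 + 2·f(t-1), f(0)=4. Closed form: (4+1)·2^6 - 1 = 319.

Answer: 319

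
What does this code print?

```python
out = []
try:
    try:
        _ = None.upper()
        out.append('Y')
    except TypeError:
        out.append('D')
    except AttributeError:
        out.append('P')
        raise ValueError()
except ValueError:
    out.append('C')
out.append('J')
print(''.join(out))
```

Execution trace: 'P' (except AttributeError) → 'C' (outer except ValueError) → 'J' (after the try/except). Output: PCJ

Answer: PCJ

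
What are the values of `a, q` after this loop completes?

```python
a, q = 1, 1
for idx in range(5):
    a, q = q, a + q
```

Fibonacci: after 5 iterations
`a, q` takes the values: (1, 1) → (1, 2) → (2, 3) → (3, 5) → (5, 8) → (8, 13)

Answer: 8, 13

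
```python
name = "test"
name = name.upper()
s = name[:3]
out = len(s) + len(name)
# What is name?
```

Trace:
`name = "test"` → name = 'test'
`name = name.upper()` → name = 'TEST'
`s = name[:3]` → s = 'TES'
`out = len(s) + len(name)` → out = 7
So name = 'TEST'

Answer: 'TEST'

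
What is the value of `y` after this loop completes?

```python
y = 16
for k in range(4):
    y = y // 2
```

Halve 4 times: 16 // 2^4 = 1
`y` takes the values: 16 → 8 → 4 → 2 → 1

Answer: 1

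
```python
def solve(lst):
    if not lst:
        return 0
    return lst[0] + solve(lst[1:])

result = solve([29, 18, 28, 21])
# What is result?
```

29 + 18 + 28 + 21 + 0 = 96

Answer: 96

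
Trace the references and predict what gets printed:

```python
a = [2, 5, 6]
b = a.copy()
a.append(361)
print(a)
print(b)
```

Key concept: list.copy() creates independent copy.
Step by step:
`a = [2, 5, 6]` → a = [2, 5, 6]
`b = a.copy()` → b = [2, 5, 6]
`a.append(361)` → a = [2, 5, 6, 361]
`print(a)` → prints [2, 5, 6, 361]
`print(b)` → prints [2, 5, 6]

Answer:
[2, 5, 6, 361]
[2, 5, 6]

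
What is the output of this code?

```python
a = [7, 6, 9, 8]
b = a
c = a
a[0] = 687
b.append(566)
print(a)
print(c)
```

Key concept: multiple aliases.
Step by step:
`a = [7, 6, 9, 8]` → a = [7, 6, 9, 8]
`b = a` → b = [7, 6, 9, 8] (same object as a)
`c = a` → c = [7, 6, 9, 8] (same object as a, b)
`a[0] = 687` → a = [687, 6, 9, 8] (same object as b, c); b = [687, 6, 9, 8] (same object as a, c); c = [687, 6, 9, 8] (same object as a, b)
`b.append(566)` → a = [687, 6, 9, 8, 566] (same object as b, c); b = [687, 6, 9, 8, 566] (same object as a, c); c = [687, 6, 9, 8, 566] (same object as a, b)
`print(a)` → prints [687, 6, 9, 8, 566]
`print(c)` → prints [687, 6, 9, 8, 566]

Answer:
[687, 6, 9, 8, 566]
[687, 6, 9, 8, 566]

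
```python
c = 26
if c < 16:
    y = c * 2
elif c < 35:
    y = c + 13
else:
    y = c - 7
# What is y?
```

Trace:
`c = 26` → c = 26
`if c < 16: ...` → c < 16 is False, c < 35 is True → y = 39
So y = 39

Answer: 39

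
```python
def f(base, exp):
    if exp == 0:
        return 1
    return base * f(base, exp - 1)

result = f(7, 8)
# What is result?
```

f(7, 8) = 7 * 7 * 7 * 7 * 7 * 7 * 7 * 7 = 5764801

Answer: 5764801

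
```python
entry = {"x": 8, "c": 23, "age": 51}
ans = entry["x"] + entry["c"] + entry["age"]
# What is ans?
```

Trace:
`entry = {"x": 8, "c": 23, "age": 51}` → entry = {'x': 8, 'c': 23, 'age': 51}
`ans = entry["x"] + entry["c"] + entry["age"]` → ans = 82
So ans = 82

Answer: 82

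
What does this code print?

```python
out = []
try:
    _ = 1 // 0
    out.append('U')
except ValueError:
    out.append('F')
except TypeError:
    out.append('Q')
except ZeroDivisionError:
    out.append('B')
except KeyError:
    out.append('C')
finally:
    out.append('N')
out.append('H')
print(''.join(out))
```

Execution trace: 'B' (except ZeroDivisionError) → 'N' (finally) → 'H' (after the try/except). Output: BNH

Answer: BNH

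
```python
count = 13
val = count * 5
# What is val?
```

Trace:
`count = 13` → count = 13
`val = count * 5` → val = 65
So val = 65

Answer: 65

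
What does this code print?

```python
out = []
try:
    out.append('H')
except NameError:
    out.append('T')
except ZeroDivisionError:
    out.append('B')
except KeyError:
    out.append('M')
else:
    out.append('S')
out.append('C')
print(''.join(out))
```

Execution trace: 'H' (try body, no exception) → 'S' (else) → 'C' (after the try/except). Output: HSC

Answer: HSC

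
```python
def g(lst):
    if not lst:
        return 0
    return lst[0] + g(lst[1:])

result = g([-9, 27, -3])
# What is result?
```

(-9) + 27 + (-3) + 0 = 15

Answer: 15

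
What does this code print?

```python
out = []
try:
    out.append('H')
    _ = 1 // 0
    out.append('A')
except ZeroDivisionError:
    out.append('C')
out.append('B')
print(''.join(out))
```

Execution trace: 'H' (try body) → 'C' (except ZeroDivisionError) → 'B' (after the try/except). Output: HCB

Answer: HCB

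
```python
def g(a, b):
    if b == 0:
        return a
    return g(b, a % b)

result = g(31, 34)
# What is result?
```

g(31, 34) -> g(34, 31) -> g(31, 3) -> g(3, 1) -> g(1, 0) -> 1

Answer: 1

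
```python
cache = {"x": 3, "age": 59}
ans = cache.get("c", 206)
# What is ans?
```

Trace:
`cache = {"x": 3, "age": 59}` → cache = {'x': 3, 'age': 59}
`ans = cache.get("c", 206)` → ans = 206
So ans = 206

Answer: 206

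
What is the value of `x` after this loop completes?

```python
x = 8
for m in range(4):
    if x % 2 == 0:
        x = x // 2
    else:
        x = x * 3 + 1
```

Collatz-style transformation from 8
`x` takes the values: 8 → 4 → 2 → 1 → 4

Answer: 4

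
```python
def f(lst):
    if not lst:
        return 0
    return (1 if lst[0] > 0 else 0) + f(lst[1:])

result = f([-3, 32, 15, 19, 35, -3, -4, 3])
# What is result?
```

Count of positive elements in [-3, 32, 15, 19, 35, -3, -4, 3] = 5

Answer: 5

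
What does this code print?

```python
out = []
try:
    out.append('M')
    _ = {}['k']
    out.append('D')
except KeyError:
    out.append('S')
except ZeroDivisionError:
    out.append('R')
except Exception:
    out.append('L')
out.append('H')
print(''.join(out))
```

Execution trace: 'M' (try body) → 'S' (except KeyError) → 'H' (after the try/except). Output: MSH

Answer: MSH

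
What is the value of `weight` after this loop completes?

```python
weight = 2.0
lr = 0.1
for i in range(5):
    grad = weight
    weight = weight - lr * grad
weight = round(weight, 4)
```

Gradient descent: w = 2.0 * (1 - 0.1)^5
`weight` takes the values: 2.0 → 1.8 → 1.62 → 1.458 → 1.3122 → 1.18098 → 1.181

Answer: 1.181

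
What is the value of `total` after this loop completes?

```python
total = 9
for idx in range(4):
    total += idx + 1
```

Start at 9, add 1 to 4 = 19
`total` takes the values: 9 → 10 → 12 → 15 → 19

Answer: 19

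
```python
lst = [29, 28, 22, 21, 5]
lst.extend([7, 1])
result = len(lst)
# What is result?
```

Trace:
`lst = [29, 28, 22, 21, 5]` → lst = [29, 28, 22, 21, 5]
`lst.extend([7, 1])` → lst = [29, 28, 22, 21, 5, 7, 1]
`result = len(lst)` → result = 7
So result = 7

Answer: 7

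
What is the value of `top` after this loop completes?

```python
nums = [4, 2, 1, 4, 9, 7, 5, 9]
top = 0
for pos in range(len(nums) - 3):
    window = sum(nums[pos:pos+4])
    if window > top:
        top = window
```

Max sum of 4-element window in [4, 2, 1, 4, 9, 7, 5, 9]
`top` takes the values: 0 → 11 → 16 → 21 → 25 → 30

Answer: 30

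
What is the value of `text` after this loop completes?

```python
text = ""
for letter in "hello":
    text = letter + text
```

Reverse 'hello'
`text` takes the values: "" → "h" → "eh" → "leh" → "lleh" → "olleh"

Answer: "olleh"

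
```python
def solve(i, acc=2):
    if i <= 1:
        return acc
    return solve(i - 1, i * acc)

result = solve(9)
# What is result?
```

Accumulator trace (n, acc): (9, 2) -> (8, 18) -> (7, 144) -> (6, 1008) -> (5, 6048) -> (4, 30240) -> (3, 120960) -> (2, 362880) -> (1, 725760) -> return 725760

Answer: 725760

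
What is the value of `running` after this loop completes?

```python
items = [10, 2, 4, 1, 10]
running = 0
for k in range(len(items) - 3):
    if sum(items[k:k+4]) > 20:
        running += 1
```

Count windows with sum > 20
`running` takes the values: 0

Answer: 0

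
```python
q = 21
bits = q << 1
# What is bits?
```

Trace:
`q = 21` → q = 21
`bits = q << 1` → bits = 42
So bits = 42

Answer: 42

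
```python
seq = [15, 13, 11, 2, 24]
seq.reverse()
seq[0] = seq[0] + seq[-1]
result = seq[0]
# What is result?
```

Trace:
`seq = [15, 13, 11, 2, 24]` → seq = [15, 13, 11, 2, 24]
`seq.reverse()` → seq = [24, 2, 11, 13, 15]
`seq[0] = seq[0] + seq[-1]` → seq = [39, 2, 11, 13, 15]
`result = seq[0]` → result = 39
So result = 39

Answer: 39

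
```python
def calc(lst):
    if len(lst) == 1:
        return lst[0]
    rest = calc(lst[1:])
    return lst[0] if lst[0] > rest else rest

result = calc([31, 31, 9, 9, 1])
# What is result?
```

Recursive max over [31, 31, 9, 9, 1] = 31

Answer: 31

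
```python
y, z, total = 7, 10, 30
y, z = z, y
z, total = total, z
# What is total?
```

Trace:
`y, z, total = 7, 10, 30` → y = 7; z = 10; total = 30
`y, z = z, y` → y = 10; z = 7
`z, total = total, z` → z = 30; total = 7
So total = 7

Answer: 7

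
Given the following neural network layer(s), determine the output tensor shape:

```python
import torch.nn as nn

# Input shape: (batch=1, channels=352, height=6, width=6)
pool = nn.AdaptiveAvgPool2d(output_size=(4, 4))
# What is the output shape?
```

Input: (1, 352, 6, 6) -> Output: (1, 352, 4, 4)

Answer: (1, 352, 4, 4)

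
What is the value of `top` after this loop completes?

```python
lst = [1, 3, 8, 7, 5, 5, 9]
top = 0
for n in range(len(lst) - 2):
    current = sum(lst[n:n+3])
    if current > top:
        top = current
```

Max sum of 3-element window in [1, 3, 8, 7, 5, 5, 9]
`top` takes the values: 0 → 12 → 18 → 20

Answer: 20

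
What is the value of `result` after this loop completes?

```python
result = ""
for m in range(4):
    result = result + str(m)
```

Concatenate digits 0 to 3
`result` takes the values: "" → "0" → "01" → "012" → "0123"

Answer: "0123"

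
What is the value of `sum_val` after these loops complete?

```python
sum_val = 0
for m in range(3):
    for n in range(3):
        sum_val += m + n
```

Sum of all m+n for m,n in 3x3
`sum_val` takes the values: 0 → 1 → 3 → 4 → 6 → 9 → 11 → 14 → 18

Answer: 18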